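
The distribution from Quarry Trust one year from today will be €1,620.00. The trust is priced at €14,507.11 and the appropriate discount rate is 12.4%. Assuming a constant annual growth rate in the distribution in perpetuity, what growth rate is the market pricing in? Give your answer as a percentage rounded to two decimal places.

1.23%

P = D₁/(r−g) ⇒ g = r − D₁/P = 0.124 − €1,620.00/€14,507.11 = 0.012331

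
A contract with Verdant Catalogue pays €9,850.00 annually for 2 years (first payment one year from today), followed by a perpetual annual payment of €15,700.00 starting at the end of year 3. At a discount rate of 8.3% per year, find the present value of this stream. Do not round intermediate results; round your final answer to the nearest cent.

PV of 2-year annuity: €9,850.00 × [1 − (1+0.083)^−2] / 0.083 = 17493.17284
Perpetuity value at year 2: €15,700.00 / 0.083 = 189156.62651
PV of perpetuity: 189156.62651 / (1+0.083)^2 = 161274.10736
Total PV = 17493.17284 + 161274.10736 = 178767.28020

€178767.28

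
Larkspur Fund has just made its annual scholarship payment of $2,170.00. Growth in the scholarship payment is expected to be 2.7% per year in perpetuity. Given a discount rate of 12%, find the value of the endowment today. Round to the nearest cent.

D₁ = D₀ × (1 + g) = $2,170.00 × 1.027 = $2,228.5900
Growing perpetuity: P = D₁ / (r − g) = $2,228.5900 / (0.12 − 0.027) = $23,963.33

$23963.33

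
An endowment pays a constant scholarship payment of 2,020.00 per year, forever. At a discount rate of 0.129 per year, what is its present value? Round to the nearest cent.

15658.91

Level perpetuity: PV = C / r = 2,020.00 / 0.129 = 15,658.91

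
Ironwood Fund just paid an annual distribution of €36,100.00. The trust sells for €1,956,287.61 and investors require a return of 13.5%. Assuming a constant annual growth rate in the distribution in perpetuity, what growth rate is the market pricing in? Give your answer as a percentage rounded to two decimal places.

P = D₀(1+g)/(r−g) ⇒ P(r−g) = D₀(1+g) ⇒ g(P+D₀) = P·r − D₀
g = (P·r − D₀)/(P + D₀) = (€1,956,287.61×0.135 − €36,100.00) / (€1,956,287.61 + €36,100.00) = 0.114435

11.44%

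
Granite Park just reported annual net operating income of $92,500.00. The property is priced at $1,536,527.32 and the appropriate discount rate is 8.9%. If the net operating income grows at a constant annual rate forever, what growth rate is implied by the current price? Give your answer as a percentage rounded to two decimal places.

2.72%

P = D₀(1+g)/(r−g) ⇒ P(r−g) = D₀(1+g) ⇒ g(P+D₀) = P·r − D₀
g = (P·r − D₀)/(P + D₀) = ($1,536,527.32×0.089 − $92,500.00) / ($1,536,527.32 + $92,500.00) = 0.027164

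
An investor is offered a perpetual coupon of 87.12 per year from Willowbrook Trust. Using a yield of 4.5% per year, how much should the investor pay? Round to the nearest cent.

1936.00

Level perpetuity: PV = C / r = 87.12 / 0.045 = 1,936.00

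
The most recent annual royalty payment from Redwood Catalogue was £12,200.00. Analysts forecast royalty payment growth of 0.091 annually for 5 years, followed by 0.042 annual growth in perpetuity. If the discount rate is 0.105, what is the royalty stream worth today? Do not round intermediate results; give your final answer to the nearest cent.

£248041.49

D_1 = 13310.20000
D_2 = 14521.42820
D_3 = 15842.87817
D_4 = 17284.58008
D_5 = 18857.47687
Terminal value at year 5: TV = D_5×(1+g_2)/(r−g_2) = 19649.49089/0.063 = 311896.68087
P_0 = D_1/(1+r)^1 + D_2/(1+r)^2 + D_3/(1+r)^3 + D_4/(1+r)^4 + D_5/(1+r)^5 + TV/(1+r)^5
    = 12045.42986 + 11892.81808 + 11742.13985 + 11593.37065 + 11446.48632 + 189321.24990 = 248041.49466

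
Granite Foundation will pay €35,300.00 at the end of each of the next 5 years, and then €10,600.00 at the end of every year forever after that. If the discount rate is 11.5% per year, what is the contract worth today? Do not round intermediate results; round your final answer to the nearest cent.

PV of 5-year annuity: €35,300.00 × [1 − (1+0.115)^−5] / 0.115 = 128840.68800
Perpetuity value at year 5: €10,600.00 / 0.115 = 92173.91304
PV of perpetuity: 92173.91304 / (1+0.115)^5 = 53485.20787
Total PV = 128840.68800 + 53485.20787 = 182325.89586

€182325.90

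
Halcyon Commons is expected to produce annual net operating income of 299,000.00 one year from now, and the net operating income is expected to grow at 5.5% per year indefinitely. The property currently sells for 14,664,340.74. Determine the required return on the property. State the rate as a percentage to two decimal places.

7.54%

P = D₁/(r − g) ⇒ r = D₁/P + g = 299,000.0000/14,664,340.74 + 0.055 = 0.020390 + 0.055 = 0.075390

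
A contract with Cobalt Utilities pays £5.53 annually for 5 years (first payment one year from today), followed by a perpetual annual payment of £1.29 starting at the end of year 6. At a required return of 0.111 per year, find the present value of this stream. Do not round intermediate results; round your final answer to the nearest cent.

PV of 5-year annuity: £5.53 × [1 − (1+0.111)^−5] / 0.111 = 20.38700
Perpetuity value at year 5: £1.29 / 0.111 = 11.62162
PV of perpetuity: 11.62162 / (1+0.111)^5 = 6.86588
Total PV = 20.38700 + 6.86588 = 27.25288

£27.25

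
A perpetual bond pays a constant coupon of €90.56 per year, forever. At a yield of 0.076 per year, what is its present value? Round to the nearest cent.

€1191.58

Level perpetuity: PV = C / r = €90.56 / 0.076 = €1,191.58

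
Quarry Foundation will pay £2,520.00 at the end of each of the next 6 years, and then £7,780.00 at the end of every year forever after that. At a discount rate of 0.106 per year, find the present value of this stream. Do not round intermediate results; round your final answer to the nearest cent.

PV of 6-year annuity: £2,520.00 × [1 − (1+0.106)^−6] / 0.106 = 10784.93791
Perpetuity value at year 6: £7,780.00 / 0.106 = 73396.22642
PV of perpetuity: 73396.22642 / (1+0.106)^6 = 40099.87048
Total PV = 10784.93791 + 40099.87048 = 50884.80839

£50884.81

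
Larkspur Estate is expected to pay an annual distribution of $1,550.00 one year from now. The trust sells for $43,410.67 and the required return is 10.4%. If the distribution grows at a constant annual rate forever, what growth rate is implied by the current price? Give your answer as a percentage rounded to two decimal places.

P = D₁/(r−g) ⇒ g = r − D₁/P = 0.104 − $1,550.00/$43,410.67 = 0.068294

6.83%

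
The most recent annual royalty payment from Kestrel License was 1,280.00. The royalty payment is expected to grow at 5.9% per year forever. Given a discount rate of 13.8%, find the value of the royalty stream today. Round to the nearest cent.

D₁ = D₀ × (1 + g) = 1,280.00 × 1.059 = 1,355.5200
Growing perpetuity: P = D₁ / (r − g) = 1,355.5200 / (0.138 − 0.059) = 17,158.48

17158.48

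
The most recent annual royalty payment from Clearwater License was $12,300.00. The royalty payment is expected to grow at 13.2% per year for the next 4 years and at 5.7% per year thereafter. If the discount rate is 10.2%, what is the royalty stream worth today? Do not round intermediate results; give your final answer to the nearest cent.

D_1 = 13923.60000
D_2 = 15761.51520
D_3 = 17842.03521
D_4 = 20197.18385
Terminal value at year 4: TV = D_4×(1+g_2)/(r−g_2) = 21348.42333/0.045 = 474409.40741
P_0 = D_1/(1+r)^1 + D_2/(1+r)^2 + D_3/(1+r)^3 + D_4/(1+r)^4 + TV/(1+r)^4
    = 12634.84574 + 12978.80705 + 13332.13211 + 13695.07581 + 321682.11412 = 374322.97483

$374322.97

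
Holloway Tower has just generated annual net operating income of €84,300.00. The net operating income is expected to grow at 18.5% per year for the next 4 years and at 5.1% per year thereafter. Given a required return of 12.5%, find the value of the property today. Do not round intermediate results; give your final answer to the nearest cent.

D_1 = 99895.50000
D_2 = 118376.16750
D_3 = 140275.75849
D_4 = 166226.77381
Terminal value at year 4: TV = D_4×(1+g_2)/(r−g_2) = 174704.33927/0.074 = 2360869.44962
P_0 = D_1/(1+r)^1 + D_2/(1+r)^2 + D_3/(1+r)^3 + D_4/(1+r)^4 + TV/(1+r)^4
    = 88796.00000 + 93531.78667 + 98520.14862 + 103774.55655 + 1473879.17477 = 1858501.66660

€1858501.67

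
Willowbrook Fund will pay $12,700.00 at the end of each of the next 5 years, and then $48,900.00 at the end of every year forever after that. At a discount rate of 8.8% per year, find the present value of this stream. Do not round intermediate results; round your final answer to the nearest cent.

PV of 5-year annuity: $12,700.00 × [1 − (1+0.088)^−5] / 0.088 = 49655.98650
Perpetuity value at year 5: $48,900.00 / 0.088 = 555681.81818
PV of perpetuity: 555681.81818 / (1+0.088)^5 = 364486.72055
Total PV = 49655.98650 + 364486.72055 = 414142.70705

$414142.71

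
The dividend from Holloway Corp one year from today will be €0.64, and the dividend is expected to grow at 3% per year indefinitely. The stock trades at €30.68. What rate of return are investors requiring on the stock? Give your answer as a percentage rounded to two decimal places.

5.09%

P = D₁/(r − g) ⇒ r = D₁/P + g = €0.6400/€30.68 + 0.03 = 0.020860 + 0.03 = 0.050860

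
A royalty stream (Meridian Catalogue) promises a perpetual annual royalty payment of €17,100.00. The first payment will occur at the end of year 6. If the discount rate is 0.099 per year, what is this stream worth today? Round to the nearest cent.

Value at end of year 5: C / r = €17,100.00 / 0.099 = €172,727.2727
Discount to today: PV = €172,727.2727 / (1 + 0.099)^5 = €172,727.2727 / 1.603203 = €107,738.88

€107738.88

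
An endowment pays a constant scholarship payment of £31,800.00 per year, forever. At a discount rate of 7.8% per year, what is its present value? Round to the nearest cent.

£407692.31

Level perpetuity: PV = C / r = £31,800.00 / 0.078 = £407,692.31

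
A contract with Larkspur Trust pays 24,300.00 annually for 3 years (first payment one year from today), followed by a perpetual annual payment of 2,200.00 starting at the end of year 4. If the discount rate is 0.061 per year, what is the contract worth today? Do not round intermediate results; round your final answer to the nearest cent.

95030.01

PV of 3-year annuity: 24,300.00 × [1 − (1+0.061)^−3] / 0.061 = 64834.20117
Perpetuity value at year 3: 2,200.00 / 0.061 = 36065.57377
PV of perpetuity: 36065.57377 / (1+0.061)^3 = 30195.81070
Total PV = 64834.20117 + 30195.81070 = 95030.01187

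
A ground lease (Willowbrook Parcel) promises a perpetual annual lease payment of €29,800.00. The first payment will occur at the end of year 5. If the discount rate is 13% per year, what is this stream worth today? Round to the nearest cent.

Value at end of year 4: C / r = €29,800.00 / 0.13 = €229,230.7692
Discount to today: PV = €229,230.7692 / (1 + 0.13)^4 = €229,230.7692 / 1.630474 = €140,591.52

€140591.52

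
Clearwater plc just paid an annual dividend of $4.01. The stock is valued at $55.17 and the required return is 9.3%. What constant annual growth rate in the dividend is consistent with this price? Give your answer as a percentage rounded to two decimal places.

P = D₀(1+g)/(r−g) ⇒ P(r−g) = D₀(1+g) ⇒ g(P+D₀) = P·r − D₀
g = (P·r − D₀)/(P + D₀) = ($55.17×0.093 − $4.01) / ($55.17 + $4.01) = 0.018939

1.89%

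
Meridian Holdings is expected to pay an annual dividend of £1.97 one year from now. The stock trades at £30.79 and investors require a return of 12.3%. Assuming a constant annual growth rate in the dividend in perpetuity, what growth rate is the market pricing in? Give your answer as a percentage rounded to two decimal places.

P = D₁/(r−g) ⇒ g = r − D₁/P = 0.123 − £1.97/£30.79 = 0.059018

5.90%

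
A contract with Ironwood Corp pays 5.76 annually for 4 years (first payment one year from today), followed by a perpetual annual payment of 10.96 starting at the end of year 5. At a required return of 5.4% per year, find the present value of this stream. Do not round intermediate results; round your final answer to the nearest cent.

PV of 4-year annuity: 5.76 × [1 − (1+0.054)^−4] / 0.054 = 20.23631
Perpetuity value at year 4: 10.96 / 0.054 = 202.96296
PV of perpetuity: 202.96296 / (1+0.054)^4 = 164.45775
Total PV = 20.23631 + 164.45775 = 184.69407

184.69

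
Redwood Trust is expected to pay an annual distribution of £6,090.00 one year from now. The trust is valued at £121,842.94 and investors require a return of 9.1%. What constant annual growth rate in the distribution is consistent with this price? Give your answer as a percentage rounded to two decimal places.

P = D₁/(r−g) ⇒ g = r − D₁/P = 0.091 − £6,090.00/£121,842.94 = 0.041018

4.10%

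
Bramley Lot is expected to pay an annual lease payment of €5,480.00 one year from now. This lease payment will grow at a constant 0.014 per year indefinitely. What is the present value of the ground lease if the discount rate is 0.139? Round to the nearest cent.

Growing perpetuity: P = D₁ / (r − g) = €5,480.0000 / (0.139 − 0.014) = €43,840.00

€43840.00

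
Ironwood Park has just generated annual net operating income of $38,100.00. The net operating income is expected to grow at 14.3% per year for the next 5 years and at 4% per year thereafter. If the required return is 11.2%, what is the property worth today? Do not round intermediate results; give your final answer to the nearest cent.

D_1 = 43548.30000
D_2 = 49775.70690
D_3 = 56893.63299
D_4 = 65029.42250
D_5 = 74328.62992
Terminal value at year 5: TV = D_5×(1+g_2)/(r−g_2) = 77301.77512/0.072 = 1073635.76554
P_0 = D_1/(1+r)^1 + D_2/(1+r)^2 + D_3/(1+r)^3 + D_4/(1+r)^4 + D_5/(1+r)^5 + TV/(1+r)^5
    = 39162.14029 + 40253.89060 + 41376.07640 + 42529.54616 + 43715.17199 + 631441.37324 = 838478.19868

$838478.20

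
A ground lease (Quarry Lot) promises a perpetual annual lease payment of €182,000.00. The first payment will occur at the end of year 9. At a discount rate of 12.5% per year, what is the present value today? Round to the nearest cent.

Value at end of year 8: C / r = €182,000.00 / 0.125 = €1,456,000.0000
Discount to today: PV = €1,456,000.0000 / (1 + 0.125)^8 = €1,456,000.0000 / 2.565785 = €567,467.76

€567467.76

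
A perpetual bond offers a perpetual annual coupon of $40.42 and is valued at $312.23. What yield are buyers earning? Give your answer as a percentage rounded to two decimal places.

12.95%

P = C/r ⇒ r = C/P = $40.42/$312.23 = 0.129456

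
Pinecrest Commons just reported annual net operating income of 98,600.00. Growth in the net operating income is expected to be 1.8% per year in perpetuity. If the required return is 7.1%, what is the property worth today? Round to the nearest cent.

1893864.15

D₁ = D₀ × (1 + g) = 98,600.00 × 1.018 = 100,374.8000
Growing perpetuity: P = D₁ / (r − g) = 100,374.8000 / (0.071 − 0.018) = 1,893,864.15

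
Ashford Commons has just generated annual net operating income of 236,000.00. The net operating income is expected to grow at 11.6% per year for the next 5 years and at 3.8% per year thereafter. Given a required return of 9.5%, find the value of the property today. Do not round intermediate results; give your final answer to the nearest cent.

5975555.39

D_1 = 263376.00000
D_2 = 293927.61600
D_3 = 328023.21946
D_4 = 366073.91291
D_5 = 408538.48681
Terminal value at year 5: TV = D_5×(1+g_2)/(r−g_2) = 424062.94931/0.057 = 7439700.86508
P_0 = D_1/(1+r)^1 + D_2/(1+r)^2 + D_3/(1+r)^3 + D_4/(1+r)^4 + D_5/(1+r)^5 + TV/(1+r)^5
    = 240526.02740 + 245138.85532 + 249840.14844 + 254631.60334 + 259514.94915 + 4725903.81092 = 5975555.39457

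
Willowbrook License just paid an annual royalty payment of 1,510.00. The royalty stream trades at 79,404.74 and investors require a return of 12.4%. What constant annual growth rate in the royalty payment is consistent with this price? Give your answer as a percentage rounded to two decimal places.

10.30%

P = D₀(1+g)/(r−g) ⇒ P(r−g) = D₀(1+g) ⇒ g(P+D₀) = P·r − D₀
g = (P·r − D₀)/(P + D₀) = (79,404.74×0.124 − 1,510.00) / (79,404.74 + 1,510.00) = 0.103024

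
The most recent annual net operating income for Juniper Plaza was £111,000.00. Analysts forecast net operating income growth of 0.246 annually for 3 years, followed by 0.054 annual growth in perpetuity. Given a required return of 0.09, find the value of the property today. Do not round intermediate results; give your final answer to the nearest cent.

D_1 = 138306.00000
D_2 = 172329.27600
D_3 = 214722.27790
Terminal value at year 3: TV = D_3×(1+g_2)/(r−g_2) = 226317.28090/0.036 = 6286591.13618
P_0 = D_1/(1+r)^1 + D_2/(1+r)^2 + D_3/(1+r)^3 + TV/(1+r)^3
    = 126886.23853 + 145046.10386 + 165804.99579 + 4854401.82125 = 5292139.15944

£5292139.16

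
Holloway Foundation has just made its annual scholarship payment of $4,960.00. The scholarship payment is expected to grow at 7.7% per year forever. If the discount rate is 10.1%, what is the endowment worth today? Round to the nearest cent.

$222580.00

D₁ = D₀ × (1 + g) = $4,960.00 × 1.077 = $5,341.9200
Growing perpetuity: P = D₁ / (r − g) = $5,341.9200 / (0.101 − 0.077) = $222,580.00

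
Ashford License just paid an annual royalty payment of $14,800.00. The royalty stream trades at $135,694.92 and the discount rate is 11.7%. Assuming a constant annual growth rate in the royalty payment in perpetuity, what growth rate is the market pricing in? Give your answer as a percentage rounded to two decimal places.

0.72%

P = D₀(1+g)/(r−g) ⇒ P(r−g) = D₀(1+g) ⇒ g(P+D₀) = P·r − D₀
g = (P·r − D₀)/(P + D₀) = ($135,694.92×0.117 − $14,800.00) / ($135,694.92 + $14,800.00) = 0.007152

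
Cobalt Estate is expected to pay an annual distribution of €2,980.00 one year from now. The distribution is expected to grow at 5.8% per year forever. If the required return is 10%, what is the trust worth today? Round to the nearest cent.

€70952.38

Growing perpetuity: P = D₁ / (r − g) = €2,980.0000 / (0.1 − 0.058) = €70,952.38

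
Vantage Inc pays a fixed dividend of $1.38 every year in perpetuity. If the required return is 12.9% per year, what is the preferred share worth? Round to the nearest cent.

Level perpetuity: PV = C / r = $1.38 / 0.129 = $10.70

$10.70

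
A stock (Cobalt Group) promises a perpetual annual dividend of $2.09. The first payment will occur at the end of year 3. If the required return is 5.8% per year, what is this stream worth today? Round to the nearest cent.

Value at end of year 2: C / r = $2.09 / 0.058 = $36.0345
Discount to today: PV = $36.0345 / (1 + 0.058)^2 = $36.0345 / 1.119364 = $32.19

$32.19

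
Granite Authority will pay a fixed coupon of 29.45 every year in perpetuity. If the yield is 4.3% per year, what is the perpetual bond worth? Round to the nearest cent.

684.88

Level perpetuity: PV = C / r = 29.45 / 0.043 = 684.88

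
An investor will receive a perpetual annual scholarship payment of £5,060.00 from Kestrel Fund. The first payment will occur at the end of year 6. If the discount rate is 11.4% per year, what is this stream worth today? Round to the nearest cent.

Value at end of year 5: C / r = £5,060.00 / 0.114 = £44,385.9649
Discount to today: PV = £44,385.9649 / (1 + 0.114)^5 = £44,385.9649 / 1.715639 = £25,871.39

£25871.39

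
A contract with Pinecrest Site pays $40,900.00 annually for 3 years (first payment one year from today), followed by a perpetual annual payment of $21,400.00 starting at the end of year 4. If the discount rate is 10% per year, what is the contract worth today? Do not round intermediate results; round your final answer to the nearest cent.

$262493.61

PV of 3-year annuity: $40,900.00 × [1 − (1+0.1)^−3] / 0.1 = 101712.24643
Perpetuity value at year 3: $21,400.00 / 0.1 = 214000.00000
PV of perpetuity: 214000.00000 / (1+0.1)^3 = 160781.36739
Total PV = 101712.24643 + 160781.36739 = 262493.61382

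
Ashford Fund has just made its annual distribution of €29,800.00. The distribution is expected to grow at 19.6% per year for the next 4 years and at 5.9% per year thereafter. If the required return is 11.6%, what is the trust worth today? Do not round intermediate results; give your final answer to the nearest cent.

€872455.75

D_1 = 35640.80000
D_2 = 42626.39680
D_3 = 50981.17057
D_4 = 60973.48001
Terminal value at year 4: TV = D_4×(1+g_2)/(r−g_2) = 64570.91533/0.057 = 1132823.07588
P_0 = D_1/(1+r)^1 + D_2/(1+r)^2 + D_3/(1+r)^3 + D_4/(1+r)^4 + TV/(1+r)^4
    = 31936.20072 + 34225.53410 + 36678.97741 + 39308.29478 + 730306.73992 = 872455.74693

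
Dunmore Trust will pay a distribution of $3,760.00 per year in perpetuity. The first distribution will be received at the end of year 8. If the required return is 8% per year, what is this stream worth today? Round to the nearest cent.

Value at end of year 7: C / r = $3,760.00 / 0.08 = $47,000.0000
Discount to today: PV = $47,000.0000 / (1 + 0.08)^7 = $47,000.0000 / 1.713824 = $27,424.05

$27424.05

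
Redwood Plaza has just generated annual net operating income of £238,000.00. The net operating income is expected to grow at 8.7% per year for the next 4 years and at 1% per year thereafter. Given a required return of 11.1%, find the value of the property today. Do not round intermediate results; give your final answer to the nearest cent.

£3082601.34

D_1 = 258706.00000
D_2 = 281213.42200
D_3 = 305678.98971
D_4 = 332273.06182
Terminal value at year 4: TV = D_4×(1+g_2)/(r−g_2) = 335595.79244/0.101 = 3322730.61819
P_0 = D_1/(1+r)^1 + D_2/(1+r)^2 + D_3/(1+r)^3 + D_4/(1+r)^4 + TV/(1+r)^4
    = 232858.68587 + 227828.43523 + 222906.84887 + 218091.57941 + 2180915.79407 = 3082601.34344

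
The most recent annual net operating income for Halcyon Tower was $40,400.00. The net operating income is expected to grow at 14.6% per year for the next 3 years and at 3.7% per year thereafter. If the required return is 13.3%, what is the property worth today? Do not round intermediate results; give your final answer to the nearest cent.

D_1 = 46298.40000
D_2 = 53057.96640
D_3 = 60804.42949
Terminal value at year 3: TV = D_3×(1+g_2)/(r−g_2) = 63054.19339/0.096 = 656814.51443
P_0 = D_1/(1+r)^1 + D_2/(1+r)^2 + D_3/(1+r)^3 + TV/(1+r)^3
    = 40863.54810 + 41332.41494 + 41806.66154 + 451599.04179 = 575601.66637

$575601.67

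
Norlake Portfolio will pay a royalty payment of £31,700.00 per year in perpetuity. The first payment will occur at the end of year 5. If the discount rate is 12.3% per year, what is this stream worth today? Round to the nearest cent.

Value at end of year 4: C / r = £31,700.00 / 0.123 = £257,723.5772
Discount to today: PV = £257,723.5772 / (1 + 0.123)^4 = £257,723.5772 / 1.590446 = £162,044.81

£162044.81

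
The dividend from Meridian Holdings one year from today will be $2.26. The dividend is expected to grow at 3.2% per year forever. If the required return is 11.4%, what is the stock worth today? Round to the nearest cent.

Growing perpetuity: P = D₁ / (r − g) = $2.2600 / (0.114 − 0.032) = $27.56

$27.56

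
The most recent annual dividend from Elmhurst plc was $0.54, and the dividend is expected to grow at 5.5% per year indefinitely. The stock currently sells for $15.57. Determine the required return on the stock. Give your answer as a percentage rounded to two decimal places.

9.16%

D₁ = $0.54 × 1.055 = $0.5697
P = D₁/(r − g) ⇒ r = D₁/P + g = $0.5697/$15.57 + 0.055 = 0.036590 + 0.055 = 0.091590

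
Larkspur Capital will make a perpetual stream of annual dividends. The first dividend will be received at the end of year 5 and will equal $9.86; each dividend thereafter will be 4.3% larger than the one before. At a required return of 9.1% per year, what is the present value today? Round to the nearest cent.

$144.99

Value at end of year 4: C₁ / (r − g) = $9.86 / (0.091 − 0.043) = $205.4167
Discount to today: PV = $205.4167 / (1 + 0.091)^4 = $205.4167 / 1.416769 = $144.99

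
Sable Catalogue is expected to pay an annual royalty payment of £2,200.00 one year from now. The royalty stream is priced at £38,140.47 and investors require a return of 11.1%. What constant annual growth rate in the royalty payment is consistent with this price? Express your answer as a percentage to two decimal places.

5.33%

P = D₁/(r−g) ⇒ g = r − D₁/P = 0.111 − £2,200.00/£38,140.47 = 0.053318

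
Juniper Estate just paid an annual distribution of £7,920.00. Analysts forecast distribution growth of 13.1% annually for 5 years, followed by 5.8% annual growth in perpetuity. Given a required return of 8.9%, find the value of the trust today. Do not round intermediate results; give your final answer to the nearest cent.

D_1 = 8957.52000
D_2 = 10130.95512
D_3 = 11458.11024
D_4 = 12959.12268
D_5 = 14656.76775
Terminal value at year 5: TV = D_5×(1+g_2)/(r−g_2) = 15506.86028/0.031 = 500221.29946
P_0 = D_1/(1+r)^1 + D_2/(1+r)^2 + D_3/(1+r)^3 + D_4/(1+r)^4 + D_5/(1+r)^5 + TV/(1+r)^5
    = 8225.45455 + 8542.68971 + 8872.15983 + 9214.33680 + 9569.71067 + 326604.96408 = 371029.31563

£371029.32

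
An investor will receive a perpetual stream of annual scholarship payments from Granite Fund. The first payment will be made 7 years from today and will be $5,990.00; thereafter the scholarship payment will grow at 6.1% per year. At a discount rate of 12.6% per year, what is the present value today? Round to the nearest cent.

$45215.06

Value at end of year 6: C₁ / (r − g) = $5,990.00 / (0.126 − 0.061) = $92,153.8462
Discount to today: PV = $92,153.8462 / (1 + 0.126)^6 = $92,153.8462 / 2.038123 = $45,215.06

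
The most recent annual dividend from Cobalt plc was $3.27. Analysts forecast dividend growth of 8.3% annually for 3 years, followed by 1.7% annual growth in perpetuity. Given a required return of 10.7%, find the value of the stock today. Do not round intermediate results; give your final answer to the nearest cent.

$43.99

D_1 = 3.54141
D_2 = 3.83535
D_3 = 4.15368
Terminal value at year 3: TV = D_3×(1+g_2)/(r−g_2) = 4.22429/0.09 = 46.93659
P_0 = D_1/(1+r)^1 + D_2/(1+r)^2 + D_3/(1+r)^3 + TV/(1+r)^3
    = 3.19911 + 3.12975 + 3.06189 + 34.59941 = 43.99016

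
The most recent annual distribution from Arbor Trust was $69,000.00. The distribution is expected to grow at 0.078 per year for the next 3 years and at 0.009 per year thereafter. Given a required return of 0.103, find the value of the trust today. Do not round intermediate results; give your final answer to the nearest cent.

D_1 = 74382.00000
D_2 = 80183.79600
D_3 = 86438.13209
Terminal value at year 3: TV = D_3×(1+g_2)/(r−g_2) = 87216.07528/0.094 = 927830.58805
P_0 = D_1/(1+r)^1 + D_2/(1+r)^2 + D_3/(1+r)^3 + TV/(1+r)^3
    = 67436.08341 + 65907.61370 + 64413.78746 + 691420.33564 = 889177.82022

$889177.82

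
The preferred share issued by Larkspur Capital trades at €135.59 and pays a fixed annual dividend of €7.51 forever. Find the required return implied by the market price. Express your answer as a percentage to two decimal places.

P = C/r ⇒ r = C/P = €7.51/€135.59 = 0.055388

5.54%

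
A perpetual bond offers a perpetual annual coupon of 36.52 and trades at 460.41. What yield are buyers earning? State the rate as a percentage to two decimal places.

P = C/r ⇒ r = C/P = 36.52/460.41 = 0.079321

7.93%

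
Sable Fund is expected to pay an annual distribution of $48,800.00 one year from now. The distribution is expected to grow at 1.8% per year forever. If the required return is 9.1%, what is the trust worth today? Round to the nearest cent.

$668493.15

Growing perpetuity: P = D₁ / (r − g) = $48,800.0000 / (0.091 − 0.018) = $668,493.15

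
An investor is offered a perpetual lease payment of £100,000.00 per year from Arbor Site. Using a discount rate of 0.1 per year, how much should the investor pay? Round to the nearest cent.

Level perpetuity: PV = C / r = £100,000.00 / 0.1 = £1,000,000.00

£1000000.00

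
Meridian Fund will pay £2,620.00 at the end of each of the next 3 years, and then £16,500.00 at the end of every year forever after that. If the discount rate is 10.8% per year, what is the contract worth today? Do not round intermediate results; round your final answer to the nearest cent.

PV of 3-year annuity: £2,620.00 × [1 − (1+0.108)^−3] / 0.108 = 6424.86946
Perpetuity value at year 3: £16,500.00 / 0.108 = 152777.77778
PV of perpetuity: 152777.77778 / (1+0.108)^3 = 112315.81363
Total PV = 6424.86946 + 112315.81363 = 118740.68309

£118740.68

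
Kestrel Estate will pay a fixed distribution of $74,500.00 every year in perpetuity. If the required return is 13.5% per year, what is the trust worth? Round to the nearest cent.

$551851.85

Level perpetuity: PV = C / r = $74,500.00 / 0.135 = $551,851.85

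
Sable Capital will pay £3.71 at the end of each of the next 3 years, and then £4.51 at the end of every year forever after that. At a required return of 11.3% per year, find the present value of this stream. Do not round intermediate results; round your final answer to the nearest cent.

£37.97

PV of 3-year annuity: £3.71 × [1 − (1+0.113)^−3] / 0.113 = 9.01909
Perpetuity value at year 3: £4.51 / 0.113 = 39.91150
PV of perpetuity: 39.91150 / (1+0.113)^3 = 28.94760
Total PV = 9.01909 + 28.94760 = 37.96669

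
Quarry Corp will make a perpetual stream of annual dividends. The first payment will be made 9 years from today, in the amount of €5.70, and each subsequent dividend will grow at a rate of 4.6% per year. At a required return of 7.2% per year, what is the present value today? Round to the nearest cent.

€125.70

Value at end of year 8: C₁ / (r − g) = €5.70 / (0.072 − 0.046) = €219.2308
Discount to today: PV = €219.2308 / (1 + 0.072)^8 = €219.2308 / 1.744047 = €125.70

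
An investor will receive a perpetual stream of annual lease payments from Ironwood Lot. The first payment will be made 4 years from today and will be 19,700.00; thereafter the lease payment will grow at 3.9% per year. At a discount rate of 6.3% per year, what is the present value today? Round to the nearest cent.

683368.87

Value at end of year 3: C₁ / (r − g) = 19,700.00 / (0.063 − 0.039) = 820,833.3333
Discount to today: PV = 820,833.3333 / (1 + 0.063)^3 = 820,833.3333 / 1.201157 = 683,368.87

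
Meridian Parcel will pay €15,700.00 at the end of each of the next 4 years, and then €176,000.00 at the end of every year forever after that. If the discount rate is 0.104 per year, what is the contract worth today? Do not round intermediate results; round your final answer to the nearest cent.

PV of 4-year annuity: €15,700.00 × [1 − (1+0.104)^−4] / 0.104 = 49339.00457
Perpetuity value at year 4: €176,000.00 / 0.104 = 1692307.69231
PV of perpetuity: 1692307.69231 / (1+0.104)^4 = 1139208.02319
Total PV = 49339.00457 + 1139208.02319 = 1188547.02776

€1188547.03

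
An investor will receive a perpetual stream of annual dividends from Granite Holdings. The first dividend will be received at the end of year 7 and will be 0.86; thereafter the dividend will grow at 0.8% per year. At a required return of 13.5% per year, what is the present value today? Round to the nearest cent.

3.17

Value at end of year 6: C₁ / (r − g) = 0.86 / (0.135 − 0.008) = 6.7717
Discount to today: PV = 6.7717 / (1 + 0.135)^6 = 6.7717 / 2.137840 = 3.17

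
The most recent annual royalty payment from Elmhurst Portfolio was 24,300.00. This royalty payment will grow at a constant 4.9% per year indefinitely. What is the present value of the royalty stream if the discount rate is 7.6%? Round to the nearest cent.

944100.00

D₁ = D₀ × (1 + g) = 24,300.00 × 1.049 = 25,490.7000
Growing perpetuity: P = D₁ / (r − g) = 25,490.7000 / (0.076 − 0.049) = 944,100.00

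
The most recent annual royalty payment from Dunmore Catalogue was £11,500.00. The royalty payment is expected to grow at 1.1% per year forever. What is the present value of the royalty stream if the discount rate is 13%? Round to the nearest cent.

D₁ = D₀ × (1 + g) = £11,500.00 × 1.011 = £11,626.5000
Growing perpetuity: P = D₁ / (r − g) = £11,626.5000 / (0.13 − 0.011) = £97,701.68

£97701.68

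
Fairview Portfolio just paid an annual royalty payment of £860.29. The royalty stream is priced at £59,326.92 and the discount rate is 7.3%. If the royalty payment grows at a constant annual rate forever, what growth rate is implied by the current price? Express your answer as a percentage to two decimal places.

5.77%

P = D₀(1+g)/(r−g) ⇒ P(r−g) = D₀(1+g) ⇒ g(P+D₀) = P·r − D₀
g = (P·r − D₀)/(P + D₀) = (£59,326.92×0.073 − £860.29) / (£59,326.92 + £860.29) = 0.057663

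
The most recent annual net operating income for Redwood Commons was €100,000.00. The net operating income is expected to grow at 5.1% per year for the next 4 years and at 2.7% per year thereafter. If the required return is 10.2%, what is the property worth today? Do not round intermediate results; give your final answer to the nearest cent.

€1488718.65

D_1 = 105100.00000
D_2 = 110460.10000
D_3 = 116093.56510
D_4 = 122014.33692
Terminal value at year 4: TV = D_4×(1+g_2)/(r−g_2) = 125308.72402/0.075 = 1670782.98689
P_0 = D_1/(1+r)^1 + D_2/(1+r)^2 + D_3/(1+r)^3 + D_4/(1+r)^4 + TV/(1+r)^4
    = 95372.05082 + 90958.28077 + 86748.77776 + 82734.08841 + 1132905.45057 = 1488718.64832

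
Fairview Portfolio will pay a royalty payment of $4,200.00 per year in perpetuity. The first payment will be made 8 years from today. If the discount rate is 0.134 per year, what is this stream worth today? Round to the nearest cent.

$12997.30

Value at end of year 7: C / r = $4,200.00 / 0.134 = $31,343.2836
Discount to today: PV = $31,343.2836 / (1 + 0.134)^7 = $31,343.2836 / 2.411523 = $12,997.30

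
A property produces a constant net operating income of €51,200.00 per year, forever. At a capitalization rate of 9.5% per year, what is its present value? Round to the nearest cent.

€538947.37

Level perpetuity: PV = C / r = €51,200.00 / 0.095 = €538,947.37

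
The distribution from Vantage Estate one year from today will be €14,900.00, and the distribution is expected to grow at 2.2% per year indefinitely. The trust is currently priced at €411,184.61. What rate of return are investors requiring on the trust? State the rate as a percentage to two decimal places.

5.82%

P = D₁/(r − g) ⇒ r = D₁/P + g = €14,900.0000/€411,184.61 + 0.022 = 0.036237 + 0.022 = 0.058237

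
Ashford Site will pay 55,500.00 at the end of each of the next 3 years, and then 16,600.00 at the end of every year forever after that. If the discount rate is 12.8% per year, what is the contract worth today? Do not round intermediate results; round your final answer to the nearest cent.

221849.16

PV of 3-year annuity: 55,500.00 × [1 − (1+0.128)^−3] / 0.128 = 131490.27940
Perpetuity value at year 3: 16,600.00 / 0.128 = 129687.50000
PV of perpetuity: 129687.50000 / (1+0.128)^3 = 90358.87589
Total PV = 131490.27940 + 90358.87589 = 221849.15529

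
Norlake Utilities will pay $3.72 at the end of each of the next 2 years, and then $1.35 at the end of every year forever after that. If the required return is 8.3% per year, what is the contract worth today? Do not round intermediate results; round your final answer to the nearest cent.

PV of 2-year annuity: $3.72 × [1 − (1+0.083)^−2] / 0.083 = 6.60656
Perpetuity value at year 2: $1.35 / 0.083 = 16.26506
PV of perpetuity: 16.26506 / (1+0.083)^2 = 13.86752
Total PV = 6.60656 + 13.86752 = 20.47408

$20.47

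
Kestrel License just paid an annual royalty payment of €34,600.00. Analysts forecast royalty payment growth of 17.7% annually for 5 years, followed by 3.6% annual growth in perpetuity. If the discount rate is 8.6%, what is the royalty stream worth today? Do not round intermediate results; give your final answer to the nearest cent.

D_1 = 40724.20000
D_2 = 47932.38340
D_3 = 56416.41526
D_4 = 66402.12076
D_5 = 78155.29614
Terminal value at year 5: TV = D_5×(1+g_2)/(r−g_2) = 80968.88680/0.05 = 1619377.73598
P_0 = D_1/(1+r)^1 + D_2/(1+r)^2 + D_3/(1+r)^3 + D_4/(1+r)^4 + D_5/(1+r)^5 + TV/(1+r)^5
    = 37499.26335 + 40641.46682 + 44046.96726 + 47737.82732 + 51737.95834 + 1072010.49671 = 1293673.97979

€1293673.98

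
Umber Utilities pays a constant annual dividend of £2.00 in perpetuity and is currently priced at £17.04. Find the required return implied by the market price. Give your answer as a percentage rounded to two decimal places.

11.74%

P = C/r ⇒ r = C/P = £2.00/£17.04 = 0.117371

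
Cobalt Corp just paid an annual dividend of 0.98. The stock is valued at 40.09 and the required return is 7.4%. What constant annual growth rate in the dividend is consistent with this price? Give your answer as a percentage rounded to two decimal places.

4.84%

P = D₀(1+g)/(r−g) ⇒ P(r−g) = D₀(1+g) ⇒ g(P+D₀) = P·r − D₀
g = (P·r − D₀)/(P + D₀) = (40.09×0.074 − 0.98) / (40.09 + 0.98) = 0.048373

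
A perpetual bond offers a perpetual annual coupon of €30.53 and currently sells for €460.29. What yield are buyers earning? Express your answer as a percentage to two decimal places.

6.63%

P = C/r ⇒ r = C/P = €30.53/€460.29 = 0.066328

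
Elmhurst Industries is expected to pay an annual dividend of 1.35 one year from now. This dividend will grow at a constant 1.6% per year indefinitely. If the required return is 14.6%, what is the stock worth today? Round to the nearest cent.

10.38

Growing perpetuity: P = D₁ / (r − g) = 1.3500 / (0.146 − 0.016) = 10.38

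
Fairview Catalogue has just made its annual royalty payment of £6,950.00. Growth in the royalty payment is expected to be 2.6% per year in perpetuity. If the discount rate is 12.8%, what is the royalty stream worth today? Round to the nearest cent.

£69908.82

D₁ = D₀ × (1 + g) = £6,950.00 × 1.026 = £7,130.7000
Growing perpetuity: P = D₁ / (r − g) = £7,130.7000 / (0.128 − 0.026) = £69,908.82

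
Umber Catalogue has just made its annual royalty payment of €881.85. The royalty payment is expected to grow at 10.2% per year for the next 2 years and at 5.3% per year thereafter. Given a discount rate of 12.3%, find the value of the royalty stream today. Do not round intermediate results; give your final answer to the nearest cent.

€14488.59

D_1 = 971.79870
D_2 = 1070.92217
Terminal value at year 2: TV = D_2×(1+g_2)/(r−g_2) = 1127.68104/0.07 = 16109.72918
P_0 = D_1/(1+r)^1 + D_2/(1+r)^2 + TV/(1+r)^2
    = 865.35948 + 849.17734 + 12774.05339 = 14488.59021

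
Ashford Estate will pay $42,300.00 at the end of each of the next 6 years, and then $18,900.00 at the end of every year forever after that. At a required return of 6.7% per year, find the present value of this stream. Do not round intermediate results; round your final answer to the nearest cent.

$394667.11

PV of 6-year annuity: $42,300.00 × [1 − (1+0.067)^−6] / 0.067 = 203505.58629
Perpetuity value at year 6: $18,900.00 / 0.067 = 282089.55224
PV of perpetuity: 282089.55224 / (1+0.067)^6 = 191161.52432
Total PV = 203505.58629 + 191161.52432 = 394667.11061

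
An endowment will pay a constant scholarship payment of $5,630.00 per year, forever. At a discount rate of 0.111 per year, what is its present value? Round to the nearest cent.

$50720.72

Level perpetuity: PV = C / r = $5,630.00 / 0.111 = $50,720.72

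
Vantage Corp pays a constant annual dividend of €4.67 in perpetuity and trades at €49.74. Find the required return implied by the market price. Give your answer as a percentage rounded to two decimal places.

9.39%

P = C/r ⇒ r = C/P = €4.67/€49.74 = 0.093888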